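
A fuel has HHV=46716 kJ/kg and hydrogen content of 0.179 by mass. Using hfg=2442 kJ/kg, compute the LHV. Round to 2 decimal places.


LHV = HHV - hfg * 9 * H
Water correction = 2442 * 9 * 0.179 = 3934.062 kJ/kg
LHV = 46716 - 3934.062 = 42781.94 kJ/kg


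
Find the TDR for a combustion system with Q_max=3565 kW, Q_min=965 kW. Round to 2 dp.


TDR = Q_max / Q_min
TDR = 3565 / 965 = 3.69


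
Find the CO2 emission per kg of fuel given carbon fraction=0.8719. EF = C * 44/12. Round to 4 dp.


EF = C_frac * (M_CO2 / M_C)
EF = 0.8719 * (44/12)
EF = 0.8719 * 3.666667 = 3.1970 kg_CO2/kg_fuel


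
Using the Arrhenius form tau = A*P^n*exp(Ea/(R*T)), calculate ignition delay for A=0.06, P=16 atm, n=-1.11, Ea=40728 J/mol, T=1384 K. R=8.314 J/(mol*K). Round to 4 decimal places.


tau = A * P^n * exp(Ea/(R*T))
P^n = 16^(-1.11) = 0.04607091
Ea/(R*T) = 40728/(8.314*1384) = 3.539541
exp(Ea/(R*T)) = 34.451110
tau = 0.06 * 0.04607091 * 34.451110 = 0.0952 ms


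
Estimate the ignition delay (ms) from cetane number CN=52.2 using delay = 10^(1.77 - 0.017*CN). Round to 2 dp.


delay = 10^(1.77 - 0.017*CN)
Exponent = 1.77 - 0.017*52.2 = 0.8826
delay = 10^0.8826 = 7.63 ms


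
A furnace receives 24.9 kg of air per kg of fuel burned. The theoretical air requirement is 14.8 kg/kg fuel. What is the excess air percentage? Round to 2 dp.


Excess air = actual - stoichiometric = 24.9 - 14.8 = 10.10 kg/kg fuel
Excess air % = (excess / stoich) * 100 = (10.10 / 14.8) * 100 = 68.24%


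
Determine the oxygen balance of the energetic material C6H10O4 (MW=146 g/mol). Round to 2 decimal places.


OB = -1600 * (2C + H/2 - O) / MW
Inner = 2*6 + 10/2 - 4 = 13.00
OB = -1600 * 13.00 / 146 = -142.47%


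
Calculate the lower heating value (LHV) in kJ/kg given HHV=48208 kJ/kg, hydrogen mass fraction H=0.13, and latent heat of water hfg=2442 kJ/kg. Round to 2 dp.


LHV = HHV - hfg * 9 * H
Water correction = 2442 * 9 * 0.13 = 2857.140 kJ/kg
LHV = 48208 - 2857.140 = 45350.86 kJ/kg


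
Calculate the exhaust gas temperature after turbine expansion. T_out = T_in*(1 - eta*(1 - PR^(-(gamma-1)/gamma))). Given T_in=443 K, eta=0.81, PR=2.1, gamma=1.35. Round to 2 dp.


T_out = T_in * (1 - eta * (1 - PR^(-(gamma-1)/gamma)))
Exponent = -(1.35-1)/1.35 = -0.25925926
PR^exp = 2.1^(-0.25925926) = 0.82501466
Factor = 1 - 0.81*(1 - 0.82501466) = 0.85826187
T_out = 443 * 0.85826187 = 380.21 K


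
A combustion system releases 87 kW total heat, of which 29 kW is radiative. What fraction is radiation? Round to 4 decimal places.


f_rad = Q_rad / Q_total
f_rad = 29 / 87 = 0.3333


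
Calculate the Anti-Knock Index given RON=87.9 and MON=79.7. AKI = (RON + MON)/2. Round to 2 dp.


AKI = (RON + MON) / 2
AKI = (87.9 + 79.7) / 2
AKI = 167.6 / 2 = 83.80


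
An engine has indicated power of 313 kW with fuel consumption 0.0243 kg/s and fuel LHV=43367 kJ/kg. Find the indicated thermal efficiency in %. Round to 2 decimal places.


eta_ith = (IP / (mf * LHV)) * 100
Denominator = 0.0243 * 43367 = 1053.8181 kW
eta_ith = (313 / 1053.8181) * 100 = 29.70%


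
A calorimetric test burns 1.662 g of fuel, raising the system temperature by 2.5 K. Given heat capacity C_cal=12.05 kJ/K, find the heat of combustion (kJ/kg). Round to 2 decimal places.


Hc = C_cal * delta_T / m_fuel
Q_released = 12.05 * 2.5 = 30.1250 kJ
m_fuel = 1.662 g = 1.662/1000 kg = 0.001662 kg
Hc = 30.1250 / 0.001662 = 18125.75 kJ/kg


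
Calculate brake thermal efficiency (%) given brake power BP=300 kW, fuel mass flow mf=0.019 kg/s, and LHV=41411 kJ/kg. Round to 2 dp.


eta_BTE = (BP / (mf * LHV)) * 100
Denominator = 0.019 * 41411 = 786.8090 kW
eta_BTE = (300 / 786.8090) * 100 = 38.13%


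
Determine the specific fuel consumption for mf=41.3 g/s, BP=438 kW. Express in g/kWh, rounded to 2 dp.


SFC = (mf / BP) * 3600
Rate = 41.3 / 438 = 0.094292 g/(s*kW)
SFC = 0.094292 * 3600 = 339.45 g/kWh


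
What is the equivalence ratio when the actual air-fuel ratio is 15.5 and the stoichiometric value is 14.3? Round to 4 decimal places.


phi = AFR_stoich / AFR_actual
phi = 14.3 / 15.5 = 0.9226


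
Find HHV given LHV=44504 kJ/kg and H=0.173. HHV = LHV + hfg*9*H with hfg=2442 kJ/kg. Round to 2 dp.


HHV = LHV + hfg * 9 * H
Water addition = 2442 * 9 * 0.173 = 3802.194 kJ/kg
HHV = 44504 + 3802.194 = 48306.19 kJ/kg


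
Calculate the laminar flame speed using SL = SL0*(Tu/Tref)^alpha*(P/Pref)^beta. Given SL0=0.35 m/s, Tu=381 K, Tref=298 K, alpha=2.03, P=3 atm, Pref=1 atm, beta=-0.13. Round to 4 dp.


SL = SL0 * (Tu/Tref)^alpha * (P/Pref)^beta
T ratio = 381/298 = 1.27852349
(T ratio)^alpha = 1.27852349^2.03 = 1.646716
(P/Pref)^beta = 3^(-0.13) = 0.866910
SL = 0.35 * 1.646716 * 0.866910 = 0.4996 m/s


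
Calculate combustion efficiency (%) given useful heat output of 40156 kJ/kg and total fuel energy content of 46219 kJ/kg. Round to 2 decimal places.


Efficiency = (Q_useful / Q_fuel) * 100
Efficiency = (40156 / 46219) * 100
Efficiency = 0.8688 * 100 = 86.88%


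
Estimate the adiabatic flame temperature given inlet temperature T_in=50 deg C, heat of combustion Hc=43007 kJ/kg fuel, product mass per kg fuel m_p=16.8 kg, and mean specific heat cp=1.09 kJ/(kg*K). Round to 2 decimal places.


T_ad = T_in + Hc / (m_p * cp)
Denominator = 16.8 * 1.09 = 18.3120
Temperature rise = 43007 / 18.3120 = 2348.57 K
T_ad = 50 + 2348.57 = 2398.57 deg C


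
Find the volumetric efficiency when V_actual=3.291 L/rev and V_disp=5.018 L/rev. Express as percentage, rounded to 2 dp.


eta_v = (V_actual / V_disp) * 100
Ratio = 3.291 / 5.018 = 0.6558
eta_v = 0.6558 * 100 = 65.58%


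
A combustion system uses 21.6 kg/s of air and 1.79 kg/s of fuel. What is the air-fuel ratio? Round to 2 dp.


AFR = m_air / m_fuel
AFR = 21.6 / 1.79 = 12.07


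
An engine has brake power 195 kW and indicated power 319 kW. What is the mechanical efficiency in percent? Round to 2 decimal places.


eta_mech = (BP / IP) * 100
Ratio = 195 / 319 = 0.6113
eta_mech = 0.6113 * 100 = 61.13%


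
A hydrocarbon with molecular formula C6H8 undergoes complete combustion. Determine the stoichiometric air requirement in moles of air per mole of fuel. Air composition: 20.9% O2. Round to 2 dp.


Balanced combustion: C6H8 + 8 O2 -> 6 CO2 + 4 H2O
O2 needed = C + H/4 = 6 + 8/4 = 8.00 moles
Air moles = O2 / 0.209 = 8.00 / 0.209 = 38.28 moles air


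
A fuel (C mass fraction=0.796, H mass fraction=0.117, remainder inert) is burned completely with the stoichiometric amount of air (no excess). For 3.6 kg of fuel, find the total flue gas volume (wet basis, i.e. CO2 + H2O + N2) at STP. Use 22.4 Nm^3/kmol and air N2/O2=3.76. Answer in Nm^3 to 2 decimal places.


Per kg fuel: CO2 = (C/12 kmol)*22.4 = (0.796/12)*22.4 = 1.48587 Nm^3
Per kg fuel: H2O = (H/2 kmol)*22.4 = (0.117/2)*22.4 = 1.31040 Nm^3
O2 needed per kg fuel = C/12 + H/4 = 0.796/12 + 0.117/4 = 0.09558333 kmol
Per kg fuel: N2 = O2*3.76*22.4 = 0.09558333*3.76*22.4 = 8.05041 Nm^3
Total per kg = 1.48587 + 1.31040 + 8.05041 = 10.84668 Nm^3
Total = 10.84668 * 3.6 = 39.05 Nm^3


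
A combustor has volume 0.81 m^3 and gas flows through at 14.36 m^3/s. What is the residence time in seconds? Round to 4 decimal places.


tau = V / Q_flow
tau = 0.81 / 14.36 = 0.0564 s


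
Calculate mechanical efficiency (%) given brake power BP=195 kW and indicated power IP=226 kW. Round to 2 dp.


eta_mech = (BP / IP) * 100
Ratio = 195 / 226 = 0.8628
eta_mech = 0.8628 * 100 = 86.28%


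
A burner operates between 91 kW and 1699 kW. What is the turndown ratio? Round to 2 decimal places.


TDR = Q_max / Q_min
TDR = 1699 / 91 = 18.67


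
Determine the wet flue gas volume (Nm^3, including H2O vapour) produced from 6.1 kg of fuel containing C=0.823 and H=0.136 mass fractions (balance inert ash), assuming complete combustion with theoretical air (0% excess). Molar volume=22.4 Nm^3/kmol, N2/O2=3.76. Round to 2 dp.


Per kg fuel: CO2 = (C/12 kmol)*22.4 = (0.823/12)*22.4 = 1.53627 Nm^3
Per kg fuel: H2O = (H/2 kmol)*22.4 = (0.136/2)*22.4 = 1.52320 Nm^3
O2 needed per kg fuel = C/12 + H/4 = 0.823/12 + 0.136/4 = 0.10258333 kmol
Per kg fuel: N2 = O2*3.76*22.4 = 0.10258333*3.76*22.4 = 8.63998 Nm^3
Total per kg = 1.53627 + 1.52320 + 8.63998 = 11.69945 Nm^3
Total = 11.69945 * 6.1 = 71.37 Nm^3


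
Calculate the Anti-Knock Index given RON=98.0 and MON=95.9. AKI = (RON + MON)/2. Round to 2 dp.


AKI = (RON + MON) / 2
AKI = (98.0 + 95.9) / 2
AKI = 193.9 / 2 = 96.95


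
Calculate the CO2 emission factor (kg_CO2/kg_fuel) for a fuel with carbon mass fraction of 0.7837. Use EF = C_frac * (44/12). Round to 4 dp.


EF = C_frac * (M_CO2 / M_C)
EF = 0.7837 * (44/12)
EF = 0.7837 * 3.666667 = 2.8736 kg_CO2/kg_fuel


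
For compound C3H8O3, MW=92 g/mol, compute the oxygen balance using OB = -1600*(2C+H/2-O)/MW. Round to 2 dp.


OB = -1600 * (2C + H/2 - O) / MW
Inner = 2*3 + 8/2 - 3 = 7.00
OB = -1600 * 7.00 / 92 = -121.74%


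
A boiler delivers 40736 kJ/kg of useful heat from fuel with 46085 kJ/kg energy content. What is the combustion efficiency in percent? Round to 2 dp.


Efficiency = (Q_useful / Q_fuel) * 100
Efficiency = (40736 / 46085) * 100
Efficiency = 0.8839 * 100 = 88.39%


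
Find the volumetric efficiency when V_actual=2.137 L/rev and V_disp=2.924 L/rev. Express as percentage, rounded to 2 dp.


eta_v = (V_actual / V_disp) * 100
Ratio = 2.137 / 2.924 = 0.7308
eta_v = 0.7308 * 100 = 73.08%


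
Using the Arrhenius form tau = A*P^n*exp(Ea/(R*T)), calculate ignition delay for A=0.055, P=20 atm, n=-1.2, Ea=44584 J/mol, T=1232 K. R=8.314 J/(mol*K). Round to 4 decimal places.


tau = A * P^n * exp(Ea/(R*T))
P^n = 20^(-1.2) = 0.02746401
Ea/(R*T) = 44584/(8.314*1232) = 4.352696
exp(Ea/(R*T)) = 77.687600
tau = 0.055 * 0.02746401 * 77.687600 = 0.1173 ms


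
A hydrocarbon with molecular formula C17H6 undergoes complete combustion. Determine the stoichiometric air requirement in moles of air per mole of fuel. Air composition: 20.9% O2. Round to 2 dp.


Balanced combustion: C17H6 + 18.5 O2 -> 17 CO2 + 3 H2O
O2 needed = C + H/4 = 17 + 6/4 = 18.50 moles
Air moles = O2 / 0.209 = 18.50 / 0.209 = 88.52 moles air


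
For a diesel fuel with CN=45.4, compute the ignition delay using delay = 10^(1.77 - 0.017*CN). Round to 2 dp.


delay = 10^(1.77 - 0.017*CN)
Exponent = 1.77 - 0.017*45.4 = 0.9982
delay = 10^0.9982 = 9.96 ms


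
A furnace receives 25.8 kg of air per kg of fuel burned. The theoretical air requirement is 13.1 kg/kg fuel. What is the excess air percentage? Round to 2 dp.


Excess air = actual - stoichiometric = 25.8 - 13.1 = 12.70 kg/kg fuel
Excess air % = (excess / stoich) * 100 = (12.70 / 13.1) * 100 = 96.95%


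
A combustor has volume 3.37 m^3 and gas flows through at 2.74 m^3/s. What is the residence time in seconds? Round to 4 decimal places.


tau = V / Q_flow
tau = 3.37 / 2.74 = 1.2299 s


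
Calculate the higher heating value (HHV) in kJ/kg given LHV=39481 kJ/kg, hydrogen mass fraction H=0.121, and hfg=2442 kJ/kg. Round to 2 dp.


HHV = LHV + hfg * 9 * H
Water addition = 2442 * 9 * 0.121 = 2659.338 kJ/kg
HHV = 39481 + 2659.338 = 42140.34 kJ/kg


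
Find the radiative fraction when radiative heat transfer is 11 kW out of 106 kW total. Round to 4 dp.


f_rad = Q_rad / Q_total
f_rad = 11 / 106 = 0.1038


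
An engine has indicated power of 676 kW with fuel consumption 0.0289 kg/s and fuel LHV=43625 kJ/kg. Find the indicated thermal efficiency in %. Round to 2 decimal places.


eta_ith = (IP / (mf * LHV)) * 100
Denominator = 0.0289 * 43625 = 1260.7625 kW
eta_ith = (676 / 1260.7625) * 100 = 53.62%


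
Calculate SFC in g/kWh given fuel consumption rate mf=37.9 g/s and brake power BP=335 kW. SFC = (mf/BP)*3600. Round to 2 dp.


SFC = (mf / BP) * 3600
Rate = 37.9 / 335 = 0.113134 g/(s*kW)
SFC = 0.113134 * 3600 = 407.28 g/kWh


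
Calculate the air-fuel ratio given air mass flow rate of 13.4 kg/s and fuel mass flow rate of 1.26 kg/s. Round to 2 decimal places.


AFR = m_air / m_fuel
AFR = 13.4 / 1.26 = 10.63


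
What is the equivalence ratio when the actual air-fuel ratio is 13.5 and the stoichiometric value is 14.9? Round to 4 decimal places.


phi = AFR_stoich / AFR_actual
phi = 14.9 / 13.5 = 1.1037


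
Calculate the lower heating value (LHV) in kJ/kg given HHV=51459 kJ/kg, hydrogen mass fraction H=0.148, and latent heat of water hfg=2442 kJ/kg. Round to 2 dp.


LHV = HHV - hfg * 9 * H
Water correction = 2442 * 9 * 0.148 = 3252.744 kJ/kg
LHV = 51459 - 3252.744 = 48206.26 kJ/kg


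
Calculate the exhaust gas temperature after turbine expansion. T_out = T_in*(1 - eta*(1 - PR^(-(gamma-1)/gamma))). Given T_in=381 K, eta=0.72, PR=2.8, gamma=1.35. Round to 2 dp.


T_out = T_in * (1 - eta * (1 - PR^(-(gamma-1)/gamma)))
Exponent = -(1.35-1)/1.35 = -0.25925926
PR^exp = 2.8^(-0.25925926) = 0.76572026
Factor = 1 - 0.72*(1 - 0.76572026) = 0.83131859
T_out = 381 * 0.83131859 = 316.73 K


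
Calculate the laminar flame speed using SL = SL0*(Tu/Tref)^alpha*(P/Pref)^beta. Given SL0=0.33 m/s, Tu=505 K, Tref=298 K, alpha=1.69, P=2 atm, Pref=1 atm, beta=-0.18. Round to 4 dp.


SL = SL0 * (Tu/Tref)^alpha * (P/Pref)^beta
T ratio = 505/298 = 1.69463087
(T ratio)^alpha = 1.69463087^1.69 = 2.438580
(P/Pref)^beta = 2^(-0.18) = 0.882703
SL = 0.33 * 2.438580 * 0.882703 = 0.7103 m/s


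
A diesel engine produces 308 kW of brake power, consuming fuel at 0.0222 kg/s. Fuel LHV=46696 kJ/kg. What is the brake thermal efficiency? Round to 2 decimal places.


eta_BTE = (BP / (mf * LHV)) * 100
Denominator = 0.0222 * 46696 = 1036.6512 kW
eta_BTE = (308 / 1036.6512) * 100 = 29.71%


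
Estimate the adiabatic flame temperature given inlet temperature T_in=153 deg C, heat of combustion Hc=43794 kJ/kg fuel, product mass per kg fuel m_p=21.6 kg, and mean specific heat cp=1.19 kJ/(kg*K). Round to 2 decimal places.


T_ad = T_in + Hc / (m_p * cp)
Denominator = 21.6 * 1.19 = 25.7040
Temperature rise = 43794 / 25.7040 = 1703.78 K
T_ad = 153 + 1703.78 = 1856.78 deg C


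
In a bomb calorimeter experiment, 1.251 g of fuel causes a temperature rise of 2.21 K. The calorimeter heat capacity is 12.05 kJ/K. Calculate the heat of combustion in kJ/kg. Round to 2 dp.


Hc = C_cal * delta_T / m_fuel
Q_released = 12.05 * 2.21 = 26.6305 kJ
m_fuel = 1.251 g = 1.251/1000 kg = 0.001251 kg
Hc = 26.6305 / 0.001251 = 21287.37 kJ/kg


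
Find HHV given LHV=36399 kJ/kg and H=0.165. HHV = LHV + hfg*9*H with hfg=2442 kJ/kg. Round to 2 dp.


HHV = LHV + hfg * 9 * H
Water addition = 2442 * 9 * 0.165 = 3626.370 kJ/kg
HHV = 36399 + 3626.370 = 40025.37 kJ/kg


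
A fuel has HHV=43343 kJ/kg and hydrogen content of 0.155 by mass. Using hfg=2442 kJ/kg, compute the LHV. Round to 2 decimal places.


LHV = HHV - hfg * 9 * H
Water correction = 2442 * 9 * 0.155 = 3406.590 kJ/kg
LHV = 43343 - 3406.590 = 39936.41 kJ/kg


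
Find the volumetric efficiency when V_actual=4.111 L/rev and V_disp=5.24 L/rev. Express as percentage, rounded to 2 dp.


eta_v = (V_actual / V_disp) * 100
Ratio = 4.111 / 5.24 = 0.7845
eta_v = 0.7845 * 100 = 78.45%


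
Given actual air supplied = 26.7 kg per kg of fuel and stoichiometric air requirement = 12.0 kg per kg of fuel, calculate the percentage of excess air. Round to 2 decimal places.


Excess air = actual - stoichiometric = 26.7 - 12.0 = 14.70 kg/kg fuel
Excess air % = (excess / stoich) * 100 = (14.70 / 12.0) * 100 = 122.50%


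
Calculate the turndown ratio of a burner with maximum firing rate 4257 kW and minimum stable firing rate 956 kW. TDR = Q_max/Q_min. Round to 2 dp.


TDR = Q_max / Q_min
TDR = 4257 / 956 = 4.45


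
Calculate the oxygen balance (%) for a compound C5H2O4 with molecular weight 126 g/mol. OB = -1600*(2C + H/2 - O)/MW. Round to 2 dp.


OB = -1600 * (2C + H/2 - O) / MW
Inner = 2*5 + 2/2 - 4 = 7.00
OB = -1600 * 7.00 / 126 = -88.89%


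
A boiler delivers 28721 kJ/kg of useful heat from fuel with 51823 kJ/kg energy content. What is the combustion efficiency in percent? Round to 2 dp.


Efficiency = (Q_useful / Q_fuel) * 100
Efficiency = (28721 / 51823) * 100
Efficiency = 0.5542 * 100 = 55.42%


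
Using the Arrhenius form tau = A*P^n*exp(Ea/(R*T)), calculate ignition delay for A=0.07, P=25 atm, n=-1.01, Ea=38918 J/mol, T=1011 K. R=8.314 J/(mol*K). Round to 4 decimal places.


tau = A * P^n * exp(Ea/(R*T))
P^n = 25^(-1.01) = 0.03873295
Ea/(R*T) = 38918/(8.314*1011) = 4.630089
exp(Ea/(R*T)) = 102.523187
tau = 0.07 * 0.03873295 * 102.523187 = 0.2780 ms


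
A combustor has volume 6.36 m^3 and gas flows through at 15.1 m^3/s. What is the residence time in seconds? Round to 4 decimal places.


tau = V / Q_flow
tau = 6.36 / 15.1 = 0.4212 s


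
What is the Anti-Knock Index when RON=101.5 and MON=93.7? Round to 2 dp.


AKI = (RON + MON) / 2
AKI = (101.5 + 93.7) / 2
AKI = 195.2 / 2 = 97.60


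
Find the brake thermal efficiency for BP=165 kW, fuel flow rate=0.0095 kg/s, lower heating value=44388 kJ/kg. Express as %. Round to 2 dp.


eta_BTE = (BP / (mf * LHV)) * 100
Denominator = 0.0095 * 44388 = 421.6860 kW
eta_BTE = (165 / 421.6860) * 100 = 39.13%


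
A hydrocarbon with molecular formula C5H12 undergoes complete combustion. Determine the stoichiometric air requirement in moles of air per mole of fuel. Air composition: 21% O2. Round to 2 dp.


Balanced combustion: C5H12 + 8 O2 -> 5 CO2 + 6 H2O
O2 needed = C + H/4 = 5 + 12/4 = 8.00 moles
Air moles = O2 / 0.21 = 8.00 / 0.21 = 38.10 moles air


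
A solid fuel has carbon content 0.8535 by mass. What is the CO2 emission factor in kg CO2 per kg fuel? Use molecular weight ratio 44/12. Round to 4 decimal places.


EF = C_frac * (M_CO2 / M_C)
EF = 0.8535 * (44/12)
EF = 0.8535 * 3.666667 = 3.1295 kg_CO2/kg_fuel


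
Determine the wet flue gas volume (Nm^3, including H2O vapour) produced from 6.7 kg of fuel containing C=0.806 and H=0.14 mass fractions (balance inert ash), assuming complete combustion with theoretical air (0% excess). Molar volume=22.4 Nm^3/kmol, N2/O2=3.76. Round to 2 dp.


Per kg fuel: CO2 = (C/12 kmol)*22.4 = (0.806/12)*22.4 = 1.50453 Nm^3
Per kg fuel: H2O = (H/2 kmol)*22.4 = (0.14/2)*22.4 = 1.56800 Nm^3
O2 needed per kg fuel = C/12 + H/4 = 0.806/12 + 0.14/4 = 0.10216667 kmol
Per kg fuel: N2 = O2*3.76*22.4 = 0.10216667*3.76*22.4 = 8.60489 Nm^3
Total per kg = 1.50453 + 1.56800 + 8.60489 = 11.67742 Nm^3
Total = 11.67742 * 6.7 = 78.24 Nm^3


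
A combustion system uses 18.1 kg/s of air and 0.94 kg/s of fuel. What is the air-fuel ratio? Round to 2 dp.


AFR = m_air / m_fuel
AFR = 18.1 / 0.94 = 19.26


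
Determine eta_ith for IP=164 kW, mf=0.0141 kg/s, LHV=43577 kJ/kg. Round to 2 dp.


eta_ith = (IP / (mf * LHV)) * 100
Denominator = 0.0141 * 43577 = 614.4357 kW
eta_ith = (164 / 614.4357) * 100 = 26.69%


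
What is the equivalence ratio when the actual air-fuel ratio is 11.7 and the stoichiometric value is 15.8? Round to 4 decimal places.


phi = AFR_stoich / AFR_actual
phi = 15.8 / 11.7 = 1.3504


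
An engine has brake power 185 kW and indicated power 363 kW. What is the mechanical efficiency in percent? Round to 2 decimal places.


eta_mech = (BP / IP) * 100
Ratio = 185 / 363 = 0.5096
eta_mech = 0.5096 * 100 = 50.96%


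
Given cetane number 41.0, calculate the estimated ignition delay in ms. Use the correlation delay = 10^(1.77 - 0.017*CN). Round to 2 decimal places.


delay = 10^(1.77 - 0.017*CN)
Exponent = 1.77 - 0.017*41.0 = 1.0730
delay = 10^1.0730 = 11.83 ms


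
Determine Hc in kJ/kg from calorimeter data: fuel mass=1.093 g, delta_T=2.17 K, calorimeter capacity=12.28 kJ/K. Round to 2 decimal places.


Hc = C_cal * delta_T / m_fuel
Q_released = 12.28 * 2.17 = 26.6476 kJ
m_fuel = 1.093 g = 1.093/1000 kg = 0.001093 kg
Hc = 26.6476 / 0.001093 = 24380.24 kJ/kg


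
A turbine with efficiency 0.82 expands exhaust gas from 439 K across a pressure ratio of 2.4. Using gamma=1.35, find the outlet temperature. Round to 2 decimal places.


T_out = T_in * (1 - eta * (1 - PR^(-(gamma-1)/gamma)))
Exponent = -(1.35-1)/1.35 = -0.25925926
PR^exp = 2.4^(-0.25925926) = 0.79694200
Factor = 1 - 0.82*(1 - 0.79694200) = 0.83349244
T_out = 439 * 0.83349244 = 365.90 K


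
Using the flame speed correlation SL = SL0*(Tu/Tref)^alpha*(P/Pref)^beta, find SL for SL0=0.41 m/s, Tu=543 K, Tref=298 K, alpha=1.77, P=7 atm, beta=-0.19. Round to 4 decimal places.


SL = SL0 * (Tu/Tref)^alpha * (P/Pref)^beta
T ratio = 543/298 = 1.82214765
(T ratio)^alpha = 1.82214765^1.77 = 2.892231
(P/Pref)^beta = 7^(-0.19) = 0.690926
SL = 0.41 * 2.892231 * 0.690926 = 0.8193 m/s


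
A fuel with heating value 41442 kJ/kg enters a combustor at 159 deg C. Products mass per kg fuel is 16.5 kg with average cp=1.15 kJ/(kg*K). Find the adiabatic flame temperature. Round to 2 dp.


T_ad = T_in + Hc / (m_p * cp)
Denominator = 16.5 * 1.15 = 18.9750
Temperature rise = 41442 / 18.9750 = 2184.03 K
T_ad = 159 + 2184.03 = 2343.03 deg C


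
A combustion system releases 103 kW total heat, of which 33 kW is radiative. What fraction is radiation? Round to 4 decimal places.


f_rad = Q_rad / Q_total
f_rad = 33 / 103 = 0.3204


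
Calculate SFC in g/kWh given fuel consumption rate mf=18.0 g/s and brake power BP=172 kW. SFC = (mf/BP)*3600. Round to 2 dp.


SFC = (mf / BP) * 3600
Rate = 18.0 / 172 = 0.104651 g/(s*kW)
SFC = 0.104651 * 3600 = 376.74 g/kWh


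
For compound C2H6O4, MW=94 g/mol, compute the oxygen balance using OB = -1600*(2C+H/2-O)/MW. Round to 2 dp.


OB = -1600 * (2C + H/2 - O) / MW
Inner = 2*2 + 6/2 - 4 = 3.00
OB = -1600 * 3.00 / 94 = -51.06%


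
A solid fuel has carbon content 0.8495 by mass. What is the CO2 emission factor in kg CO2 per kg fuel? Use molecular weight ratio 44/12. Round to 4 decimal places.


EF = C_frac * (M_CO2 / M_C)
EF = 0.8495 * (44/12)
EF = 0.8495 * 3.666667 = 3.1148 kg_CO2/kg_fuel


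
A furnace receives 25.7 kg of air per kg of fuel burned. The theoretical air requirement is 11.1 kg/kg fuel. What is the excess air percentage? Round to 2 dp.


Excess air = actual - stoichiometric = 25.7 - 11.1 = 14.60 kg/kg fuel
Excess air % = (excess / stoich) * 100 = (14.60 / 11.1) * 100 = 131.53%


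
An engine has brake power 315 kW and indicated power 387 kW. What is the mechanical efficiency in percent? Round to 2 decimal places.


eta_mech = (BP / IP) * 100
Ratio = 315 / 387 = 0.8140
eta_mech = 0.8140 * 100 = 81.40%


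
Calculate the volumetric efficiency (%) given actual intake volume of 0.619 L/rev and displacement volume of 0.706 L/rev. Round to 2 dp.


eta_v = (V_actual / V_disp) * 100
Ratio = 0.619 / 0.706 = 0.8768
eta_v = 0.8768 * 100 = 87.68%


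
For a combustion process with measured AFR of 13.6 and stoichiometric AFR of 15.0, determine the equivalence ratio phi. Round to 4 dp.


phi = AFR_stoich / AFR_actual
phi = 15.0 / 13.6 = 1.1029


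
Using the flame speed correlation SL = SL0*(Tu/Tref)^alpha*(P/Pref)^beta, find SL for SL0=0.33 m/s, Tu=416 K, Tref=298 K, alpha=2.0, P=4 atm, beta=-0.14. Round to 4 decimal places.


SL = SL0 * (Tu/Tref)^alpha * (P/Pref)^beta
T ratio = 416/298 = 1.39597315
(T ratio)^alpha = 1.39597315^2.0 = 1.948741
(P/Pref)^beta = 4^(-0.14) = 0.823591
SL = 0.33 * 1.948741 * 0.823591 = 0.5296 m/s


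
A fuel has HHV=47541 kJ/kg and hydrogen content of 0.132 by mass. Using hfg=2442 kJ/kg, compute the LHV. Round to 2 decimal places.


LHV = HHV - hfg * 9 * H
Water correction = 2442 * 9 * 0.132 = 2901.096 kJ/kg
LHV = 47541 - 2901.096 = 44639.90 kJ/kg


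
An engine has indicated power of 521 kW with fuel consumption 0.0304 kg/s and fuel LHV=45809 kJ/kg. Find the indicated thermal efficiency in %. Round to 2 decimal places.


eta_ith = (IP / (mf * LHV)) * 100
Denominator = 0.0304 * 45809 = 1392.5936 kW
eta_ith = (521 / 1392.5936) * 100 = 37.41%


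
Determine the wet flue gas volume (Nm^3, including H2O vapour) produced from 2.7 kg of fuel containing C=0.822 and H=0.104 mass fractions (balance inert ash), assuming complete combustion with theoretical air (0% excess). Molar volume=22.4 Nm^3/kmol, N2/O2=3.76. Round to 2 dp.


Per kg fuel: CO2 = (C/12 kmol)*22.4 = (0.822/12)*22.4 = 1.53440 Nm^3
Per kg fuel: H2O = (H/2 kmol)*22.4 = (0.104/2)*22.4 = 1.16480 Nm^3
O2 needed per kg fuel = C/12 + H/4 = 0.822/12 + 0.104/4 = 0.09450000 kmol
Per kg fuel: N2 = O2*3.76*22.4 = 0.09450000*3.76*22.4 = 7.95917 Nm^3
Total per kg = 1.53440 + 1.16480 + 7.95917 = 10.65837 Nm^3
Total = 10.65837 * 2.7 = 28.78 Nm^3


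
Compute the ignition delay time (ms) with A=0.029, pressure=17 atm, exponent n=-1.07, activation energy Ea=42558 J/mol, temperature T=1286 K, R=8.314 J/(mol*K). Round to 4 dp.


tau = A * P^n * exp(Ea/(R*T))
P^n = 17^(-1.07) = 0.04824137
Ea/(R*T) = 42558/(8.314*1286) = 3.980432
exp(Ea/(R*T)) = 53.540165
tau = 0.029 * 0.04824137 * 53.540165 = 0.0749 ms


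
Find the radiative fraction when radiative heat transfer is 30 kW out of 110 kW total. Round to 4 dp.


f_rad = Q_rad / Q_total
f_rad = 30 / 110 = 0.2727


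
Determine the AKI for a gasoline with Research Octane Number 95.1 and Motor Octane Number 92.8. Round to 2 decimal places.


AKI = (RON + MON) / 2
AKI = (95.1 + 92.8) / 2
AKI = 187.9 / 2 = 93.95


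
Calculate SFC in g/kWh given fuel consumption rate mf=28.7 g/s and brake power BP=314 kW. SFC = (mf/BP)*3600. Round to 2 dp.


SFC = (mf / BP) * 3600
Rate = 28.7 / 314 = 0.091401 g/(s*kW)
SFC = 0.091401 * 3600 = 329.04 g/kWh


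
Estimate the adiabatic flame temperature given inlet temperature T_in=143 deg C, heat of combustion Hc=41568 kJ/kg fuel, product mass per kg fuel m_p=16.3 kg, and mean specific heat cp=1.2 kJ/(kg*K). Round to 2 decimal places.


T_ad = T_in + Hc / (m_p * cp)
Denominator = 16.3 * 1.2 = 19.5600
Temperature rise = 41568 / 19.5600 = 2125.15 K
T_ad = 143 + 2125.15 = 2268.15 deg C


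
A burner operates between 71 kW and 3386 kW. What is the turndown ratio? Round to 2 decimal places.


TDR = Q_max / Q_min
TDR = 3386 / 71 = 47.69


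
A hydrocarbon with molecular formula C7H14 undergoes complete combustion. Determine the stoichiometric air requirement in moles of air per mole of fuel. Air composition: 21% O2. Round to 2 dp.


Balanced combustion: C7H14 + 10.5 O2 -> 7 CO2 + 7 H2O
O2 needed = C + H/4 = 7 + 14/4 = 10.50 moles
Air moles = O2 / 0.21 = 10.50 / 0.21 = 50.00 moles air


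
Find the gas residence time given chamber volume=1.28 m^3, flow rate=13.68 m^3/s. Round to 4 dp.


tau = V / Q_flow
tau = 1.28 / 13.68 = 0.0936 s


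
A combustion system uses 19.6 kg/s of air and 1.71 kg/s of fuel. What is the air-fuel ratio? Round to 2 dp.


AFR = m_air / m_fuel
AFR = 19.6 / 1.71 = 11.46


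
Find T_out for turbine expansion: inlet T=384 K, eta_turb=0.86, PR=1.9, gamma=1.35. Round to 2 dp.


T_out = T_in * (1 - eta * (1 - PR^(-(gamma-1)/gamma)))
Exponent = -(1.35-1)/1.35 = -0.25925926
PR^exp = 1.9^(-0.25925926) = 0.84670193
Factor = 1 - 0.86*(1 - 0.84670193) = 0.86816366
T_out = 384 * 0.86816366 = 333.37 K


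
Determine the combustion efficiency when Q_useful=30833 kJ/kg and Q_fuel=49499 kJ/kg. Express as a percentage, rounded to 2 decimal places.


Efficiency = (Q_useful / Q_fuel) * 100
Efficiency = (30833 / 49499) * 100
Efficiency = 0.6229 * 100 = 62.29%


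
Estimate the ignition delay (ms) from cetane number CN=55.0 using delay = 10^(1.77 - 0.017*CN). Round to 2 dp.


delay = 10^(1.77 - 0.017*CN)
Exponent = 1.77 - 0.017*55.0 = 0.8350
delay = 10^0.8350 = 6.84 ms


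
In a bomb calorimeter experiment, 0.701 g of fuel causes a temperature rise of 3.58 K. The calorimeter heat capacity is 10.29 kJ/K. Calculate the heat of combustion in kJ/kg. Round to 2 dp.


Hc = C_cal * delta_T / m_fuel
Q_released = 10.29 * 3.58 = 36.8382 kJ
m_fuel = 0.701 g = 0.701/1000 kg = 0.000701 kg
Hc = 36.8382 / 0.000701 = 52550.93 kJ/kg


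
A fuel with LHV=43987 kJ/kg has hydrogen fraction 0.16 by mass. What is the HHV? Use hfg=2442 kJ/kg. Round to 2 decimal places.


HHV = LHV + hfg * 9 * H
Water addition = 2442 * 9 * 0.16 = 3516.480 kJ/kg
HHV = 43987 + 3516.480 = 47503.48 kJ/kg


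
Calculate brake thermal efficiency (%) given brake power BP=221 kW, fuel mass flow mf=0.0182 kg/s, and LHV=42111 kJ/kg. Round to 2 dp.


eta_BTE = (BP / (mf * LHV)) * 100
Denominator = 0.0182 * 42111 = 766.4202 kW
eta_BTE = (221 / 766.4202) * 100 = 28.84%


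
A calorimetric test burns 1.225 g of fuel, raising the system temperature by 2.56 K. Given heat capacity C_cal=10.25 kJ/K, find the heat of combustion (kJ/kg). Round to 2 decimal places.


Hc = C_cal * delta_T / m_fuel
Q_released = 10.25 * 2.56 = 26.2400 kJ
m_fuel = 1.225 g = 1.225/1000 kg = 0.001225 kg
Hc = 26.2400 / 0.001225 = 21420.41 kJ/kg


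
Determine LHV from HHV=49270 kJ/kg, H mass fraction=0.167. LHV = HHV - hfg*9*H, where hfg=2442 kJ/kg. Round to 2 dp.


LHV = HHV - hfg * 9 * H
Water correction = 2442 * 9 * 0.167 = 3670.326 kJ/kg
LHV = 49270 - 3670.326 = 45599.67 kJ/kg


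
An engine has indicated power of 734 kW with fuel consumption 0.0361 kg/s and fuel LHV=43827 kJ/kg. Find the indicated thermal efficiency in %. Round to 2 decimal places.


eta_ith = (IP / (mf * LHV)) * 100
Denominator = 0.0361 * 43827 = 1582.1547 kW
eta_ith = (734 / 1582.1547) * 100 = 46.39%


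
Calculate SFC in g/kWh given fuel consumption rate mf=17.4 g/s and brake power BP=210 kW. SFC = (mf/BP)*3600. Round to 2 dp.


SFC = (mf / BP) * 3600
Rate = 17.4 / 210 = 0.082857 g/(s*kW)
SFC = 0.082857 * 3600 = 298.29 g/kWh


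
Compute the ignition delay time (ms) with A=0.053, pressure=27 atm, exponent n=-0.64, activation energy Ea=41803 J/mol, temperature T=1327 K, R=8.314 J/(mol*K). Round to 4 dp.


tau = A * P^n * exp(Ea/(R*T))
P^n = 27^(-0.64) = 0.12131854
Ea/(R*T) = 41803/(8.314*1327) = 3.789017
exp(Ea/(R*T)) = 44.212900
tau = 0.053 * 0.12131854 * 44.212900 = 0.2843 ms


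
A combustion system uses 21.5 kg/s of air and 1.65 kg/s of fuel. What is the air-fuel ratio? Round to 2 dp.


AFR = m_air / m_fuel
AFR = 21.5 / 1.65 = 13.03


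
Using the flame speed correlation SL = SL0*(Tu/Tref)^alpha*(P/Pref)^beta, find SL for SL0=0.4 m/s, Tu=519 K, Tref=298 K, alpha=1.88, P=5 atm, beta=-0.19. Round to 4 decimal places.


SL = SL0 * (Tu/Tref)^alpha * (P/Pref)^beta
T ratio = 519/298 = 1.74161074
(T ratio)^alpha = 1.74161074^1.88 = 2.837841
(P/Pref)^beta = 5^(-0.19) = 0.736539
SL = 0.4 * 2.837841 * 0.736539 = 0.8361 m/s


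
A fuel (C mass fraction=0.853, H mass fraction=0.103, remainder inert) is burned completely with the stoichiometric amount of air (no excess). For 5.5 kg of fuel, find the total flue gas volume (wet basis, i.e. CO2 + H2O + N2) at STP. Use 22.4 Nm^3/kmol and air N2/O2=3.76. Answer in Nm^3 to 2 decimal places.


Per kg fuel: CO2 = (C/12 kmol)*22.4 = (0.853/12)*22.4 = 1.59227 Nm^3
Per kg fuel: H2O = (H/2 kmol)*22.4 = (0.103/2)*22.4 = 1.15360 Nm^3
O2 needed per kg fuel = C/12 + H/4 = 0.853/12 + 0.103/4 = 0.09683333 kmol
Per kg fuel: N2 = O2*3.76*22.4 = 0.09683333*3.76*22.4 = 8.15569 Nm^3
Total per kg = 1.59227 + 1.15360 + 8.15569 = 10.90156 Nm^3
Total = 10.90156 * 5.5 = 59.96 Nm^3


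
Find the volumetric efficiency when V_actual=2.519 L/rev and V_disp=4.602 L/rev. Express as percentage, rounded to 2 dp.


eta_v = (V_actual / V_disp) * 100
Ratio = 2.519 / 4.602 = 0.5474
eta_v = 0.5474 * 100 = 54.74%


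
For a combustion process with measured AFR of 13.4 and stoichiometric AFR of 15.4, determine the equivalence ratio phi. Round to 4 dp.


phi = AFR_stoich / AFR_actual
phi = 15.4 / 13.4 = 1.1493


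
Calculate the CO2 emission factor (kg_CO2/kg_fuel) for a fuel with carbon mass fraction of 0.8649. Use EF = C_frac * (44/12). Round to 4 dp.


EF = C_frac * (M_CO2 / M_C)
EF = 0.8649 * (44/12)
EF = 0.8649 * 3.666667 = 3.1713 kg_CO2/kg_fuel


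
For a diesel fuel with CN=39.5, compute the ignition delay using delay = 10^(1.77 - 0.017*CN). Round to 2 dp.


delay = 10^(1.77 - 0.017*CN)
Exponent = 1.77 - 0.017*39.5 = 1.0985
delay = 10^1.0985 = 12.55 ms


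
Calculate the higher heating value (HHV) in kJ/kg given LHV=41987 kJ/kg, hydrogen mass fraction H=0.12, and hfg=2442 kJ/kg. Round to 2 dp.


HHV = LHV + hfg * 9 * H
Water addition = 2442 * 9 * 0.12 = 2637.360 kJ/kg
HHV = 41987 + 2637.360 = 44624.36 kJ/kg


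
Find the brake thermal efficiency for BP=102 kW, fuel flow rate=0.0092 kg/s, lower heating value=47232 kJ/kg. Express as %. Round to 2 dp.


eta_BTE = (BP / (mf * LHV)) * 100
Denominator = 0.0092 * 47232 = 434.5344 kW
eta_BTE = (102 / 434.5344) * 100 = 23.47%


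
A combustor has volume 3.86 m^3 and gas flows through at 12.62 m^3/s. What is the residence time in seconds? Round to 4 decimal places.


tau = V / Q_flow
tau = 3.86 / 12.62 = 0.3059 s


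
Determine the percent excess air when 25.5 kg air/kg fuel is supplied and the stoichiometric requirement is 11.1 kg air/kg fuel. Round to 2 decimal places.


Excess air = actual - stoichiometric = 25.5 - 11.1 = 14.40 kg/kg fuel
Excess air % = (excess / stoich) * 100 = (14.40 / 11.1) * 100 = 129.73%


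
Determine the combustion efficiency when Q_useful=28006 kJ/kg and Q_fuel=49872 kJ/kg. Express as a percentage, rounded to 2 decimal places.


Efficiency = (Q_useful / Q_fuel) * 100
Efficiency = (28006 / 49872) * 100
Efficiency = 0.5616 * 100 = 56.16%


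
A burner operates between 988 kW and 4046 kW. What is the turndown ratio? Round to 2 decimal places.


TDR = Q_max / Q_min
TDR = 4046 / 988 = 4.10


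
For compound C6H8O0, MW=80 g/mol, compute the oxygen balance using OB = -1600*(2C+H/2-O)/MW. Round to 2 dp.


OB = -1600 * (2C + H/2 - O) / MW
Inner = 2*6 + 8/2 - 0 = 16.00
OB = -1600 * 16.00 / 80 = -320.00%


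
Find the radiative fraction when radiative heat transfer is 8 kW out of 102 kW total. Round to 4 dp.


f_rad = Q_rad / Q_total
f_rad = 8 / 102 = 0.0784


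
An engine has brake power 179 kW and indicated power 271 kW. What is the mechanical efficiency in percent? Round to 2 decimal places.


eta_mech = (BP / IP) * 100
Ratio = 179 / 271 = 0.6605
eta_mech = 0.6605 * 100 = 66.05%


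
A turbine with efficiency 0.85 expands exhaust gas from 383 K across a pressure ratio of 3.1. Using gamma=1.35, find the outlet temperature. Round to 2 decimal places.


T_out = T_in * (1 - eta * (1 - PR^(-(gamma-1)/gamma)))
Exponent = -(1.35-1)/1.35 = -0.25925926
PR^exp = 3.1^(-0.25925926) = 0.74577862
Factor = 1 - 0.85*(1 - 0.74577862) = 0.78391183
T_out = 383 * 0.78391183 = 300.24 K


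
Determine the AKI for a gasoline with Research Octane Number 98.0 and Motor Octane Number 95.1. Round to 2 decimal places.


AKI = (RON + MON) / 2
AKI = (98.0 + 95.1) / 2
AKI = 193.1 / 2 = 96.55


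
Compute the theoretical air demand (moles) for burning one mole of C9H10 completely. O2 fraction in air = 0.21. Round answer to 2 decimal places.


Balanced combustion: C9H10 + 11.5 O2 -> 9 CO2 + 5 H2O
O2 needed = C + H/4 = 9 + 10/4 = 11.50 moles
Air moles = O2 / 0.21 = 11.50 / 0.21 = 54.76 moles air


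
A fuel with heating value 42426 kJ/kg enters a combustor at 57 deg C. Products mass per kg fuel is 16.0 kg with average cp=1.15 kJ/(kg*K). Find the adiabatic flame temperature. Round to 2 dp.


T_ad = T_in + Hc / (m_p * cp)
Denominator = 16.0 * 1.15 = 18.4000
Temperature rise = 42426 / 18.4000 = 2305.76 K
T_ad = 57 + 2305.76 = 2362.76 deg C


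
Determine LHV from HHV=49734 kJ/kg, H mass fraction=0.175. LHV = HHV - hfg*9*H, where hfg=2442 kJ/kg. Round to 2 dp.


LHV = HHV - hfg * 9 * H
Water correction = 2442 * 9 * 0.175 = 3846.150 kJ/kg
LHV = 49734 - 3846.150 = 45887.85 kJ/kg


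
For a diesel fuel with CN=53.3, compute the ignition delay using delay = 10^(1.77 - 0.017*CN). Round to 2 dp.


delay = 10^(1.77 - 0.017*CN)
Exponent = 1.77 - 0.017*53.3 = 0.8639
delay = 10^0.8639 = 7.31 ms


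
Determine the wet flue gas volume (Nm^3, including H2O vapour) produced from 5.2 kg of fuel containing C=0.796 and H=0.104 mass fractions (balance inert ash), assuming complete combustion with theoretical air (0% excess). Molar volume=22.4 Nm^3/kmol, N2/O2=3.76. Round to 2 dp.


Per kg fuel: CO2 = (C/12 kmol)*22.4 = (0.796/12)*22.4 = 1.48587 Nm^3
Per kg fuel: H2O = (H/2 kmol)*22.4 = (0.104/2)*22.4 = 1.16480 Nm^3
O2 needed per kg fuel = C/12 + H/4 = 0.796/12 + 0.104/4 = 0.09233333 kmol
Per kg fuel: N2 = O2*3.76*22.4 = 0.09233333*3.76*22.4 = 7.77668 Nm^3
Total per kg = 1.48587 + 1.16480 + 7.77668 = 10.42735 Nm^3
Total = 10.42735 * 5.2 = 54.22 Nm^3


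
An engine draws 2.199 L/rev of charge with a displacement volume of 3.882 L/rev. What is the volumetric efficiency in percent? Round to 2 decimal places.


eta_v = (V_actual / V_disp) * 100
Ratio = 2.199 / 3.882 = 0.5665
eta_v = 0.5665 * 100 = 56.65%


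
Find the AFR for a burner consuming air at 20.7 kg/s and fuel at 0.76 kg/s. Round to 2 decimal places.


AFR = m_air / m_fuel
AFR = 20.7 / 0.76 = 27.24


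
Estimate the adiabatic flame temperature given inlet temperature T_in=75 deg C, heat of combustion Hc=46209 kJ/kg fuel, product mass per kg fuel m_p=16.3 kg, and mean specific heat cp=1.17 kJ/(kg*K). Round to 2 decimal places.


T_ad = T_in + Hc / (m_p * cp)
Denominator = 16.3 * 1.17 = 19.0710
Temperature rise = 46209 / 19.0710 = 2423.00 K
T_ad = 75 + 2423.00 = 2498.00 deg C


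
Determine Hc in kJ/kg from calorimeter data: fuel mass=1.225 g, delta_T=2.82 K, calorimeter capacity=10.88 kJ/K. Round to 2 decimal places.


Hc = C_cal * delta_T / m_fuel
Q_released = 10.88 * 2.82 = 30.6816 kJ
m_fuel = 1.225 g = 1.225/1000 kg = 0.001225 kg
Hc = 30.6816 / 0.001225 = 25046.20 kJ/kg


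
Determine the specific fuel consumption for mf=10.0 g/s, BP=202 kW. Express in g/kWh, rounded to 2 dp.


SFC = (mf / BP) * 3600
Rate = 10.0 / 202 = 0.049505 g/(s*kW)
SFC = 0.049505 * 3600 = 178.22 g/kWh


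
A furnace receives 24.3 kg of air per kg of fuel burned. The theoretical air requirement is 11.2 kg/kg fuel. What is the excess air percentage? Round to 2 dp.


Excess air = actual - stoichiometric = 24.3 - 11.2 = 13.10 kg/kg fuel
Excess air % = (excess / stoich) * 100 = (13.10 / 11.2) * 100 = 116.96%


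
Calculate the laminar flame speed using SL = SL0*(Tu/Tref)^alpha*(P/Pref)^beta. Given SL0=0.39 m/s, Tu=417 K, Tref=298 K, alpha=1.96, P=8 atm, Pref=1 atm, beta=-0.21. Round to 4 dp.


SL = SL0 * (Tu/Tref)^alpha * (P/Pref)^beta
T ratio = 417/298 = 1.39932886
(T ratio)^alpha = 1.39932886^1.96 = 1.931981
(P/Pref)^beta = 8^(-0.21) = 0.646176
SL = 0.39 * 1.931981 * 0.646176 = 0.4869 m/s


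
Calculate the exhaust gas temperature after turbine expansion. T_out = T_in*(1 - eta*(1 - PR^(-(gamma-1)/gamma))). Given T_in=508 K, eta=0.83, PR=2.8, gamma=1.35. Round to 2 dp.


T_out = T_in * (1 - eta * (1 - PR^(-(gamma-1)/gamma)))
Exponent = -(1.35-1)/1.35 = -0.25925926
PR^exp = 2.8^(-0.25925926) = 0.76572026
Factor = 1 - 0.83*(1 - 0.76572026) = 0.80554782
T_out = 508 * 0.80554782 = 409.22 K


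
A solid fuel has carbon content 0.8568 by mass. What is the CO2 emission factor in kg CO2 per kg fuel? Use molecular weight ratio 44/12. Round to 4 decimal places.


EF = C_frac * (M_CO2 / M_C)
EF = 0.8568 * (44/12)
EF = 0.8568 * 3.666667 = 3.1416 kg_CO2/kg_fuel


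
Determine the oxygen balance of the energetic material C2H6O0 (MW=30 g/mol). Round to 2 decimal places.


OB = -1600 * (2C + H/2 - O) / MW
Inner = 2*2 + 6/2 - 0 = 7.00
OB = -1600 * 7.00 / 30 = -373.33%


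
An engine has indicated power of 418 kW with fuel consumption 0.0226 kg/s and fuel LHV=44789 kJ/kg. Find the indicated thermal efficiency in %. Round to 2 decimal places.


eta_ith = (IP / (mf * LHV)) * 100
Denominator = 0.0226 * 44789 = 1012.2314 kW
eta_ith = (418 / 1012.2314) * 100 = 41.29%


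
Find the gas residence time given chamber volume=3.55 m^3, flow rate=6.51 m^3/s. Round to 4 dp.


tau = V / Q_flow
tau = 3.55 / 6.51 = 0.5453 s
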